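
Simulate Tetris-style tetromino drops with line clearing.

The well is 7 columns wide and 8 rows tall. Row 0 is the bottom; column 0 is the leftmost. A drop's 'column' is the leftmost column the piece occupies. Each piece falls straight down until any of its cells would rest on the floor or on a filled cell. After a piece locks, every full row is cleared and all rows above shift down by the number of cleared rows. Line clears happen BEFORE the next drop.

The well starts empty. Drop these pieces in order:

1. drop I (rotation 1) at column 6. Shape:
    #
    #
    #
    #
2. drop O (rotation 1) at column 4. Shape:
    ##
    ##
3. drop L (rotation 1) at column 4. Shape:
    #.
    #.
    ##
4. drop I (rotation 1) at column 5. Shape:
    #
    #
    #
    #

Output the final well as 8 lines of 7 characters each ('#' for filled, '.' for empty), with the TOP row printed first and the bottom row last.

Drop 1: I rot1 at col 6 lands with bottom-row=0; cleared 0 line(s) (total 0); column heights now [0 0 0 0 0 0 4], max=4
Drop 2: O rot1 at col 4 lands with bottom-row=0; cleared 0 line(s) (total 0); column heights now [0 0 0 0 2 2 4], max=4
Drop 3: L rot1 at col 4 lands with bottom-row=2; cleared 0 line(s) (total 0); column heights now [0 0 0 0 5 3 4], max=5
Drop 4: I rot1 at col 5 lands with bottom-row=3; cleared 0 line(s) (total 0); column heights now [0 0 0 0 5 7 4], max=7

Answer: .......
.....#.
.....#.
....##.
....###
....###
....###
....###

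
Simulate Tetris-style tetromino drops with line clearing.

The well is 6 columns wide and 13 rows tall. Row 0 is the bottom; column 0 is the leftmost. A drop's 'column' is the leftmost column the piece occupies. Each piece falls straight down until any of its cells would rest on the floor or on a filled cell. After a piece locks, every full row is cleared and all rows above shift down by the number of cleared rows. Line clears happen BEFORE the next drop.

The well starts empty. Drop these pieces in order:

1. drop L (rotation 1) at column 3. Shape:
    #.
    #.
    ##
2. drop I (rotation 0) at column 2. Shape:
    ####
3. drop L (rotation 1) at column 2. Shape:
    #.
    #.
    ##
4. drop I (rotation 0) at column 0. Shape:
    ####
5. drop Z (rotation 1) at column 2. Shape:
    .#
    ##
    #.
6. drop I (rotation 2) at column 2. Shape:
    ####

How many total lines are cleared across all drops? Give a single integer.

Answer: 0

Derivation:
Drop 1: L rot1 at col 3 lands with bottom-row=0; cleared 0 line(s) (total 0); column heights now [0 0 0 3 1 0], max=3
Drop 2: I rot0 at col 2 lands with bottom-row=3; cleared 0 line(s) (total 0); column heights now [0 0 4 4 4 4], max=4
Drop 3: L rot1 at col 2 lands with bottom-row=4; cleared 0 line(s) (total 0); column heights now [0 0 7 5 4 4], max=7
Drop 4: I rot0 at col 0 lands with bottom-row=7; cleared 0 line(s) (total 0); column heights now [8 8 8 8 4 4], max=8
Drop 5: Z rot1 at col 2 lands with bottom-row=8; cleared 0 line(s) (total 0); column heights now [8 8 10 11 4 4], max=11
Drop 6: I rot2 at col 2 lands with bottom-row=11; cleared 0 line(s) (total 0); column heights now [8 8 12 12 12 12], max=12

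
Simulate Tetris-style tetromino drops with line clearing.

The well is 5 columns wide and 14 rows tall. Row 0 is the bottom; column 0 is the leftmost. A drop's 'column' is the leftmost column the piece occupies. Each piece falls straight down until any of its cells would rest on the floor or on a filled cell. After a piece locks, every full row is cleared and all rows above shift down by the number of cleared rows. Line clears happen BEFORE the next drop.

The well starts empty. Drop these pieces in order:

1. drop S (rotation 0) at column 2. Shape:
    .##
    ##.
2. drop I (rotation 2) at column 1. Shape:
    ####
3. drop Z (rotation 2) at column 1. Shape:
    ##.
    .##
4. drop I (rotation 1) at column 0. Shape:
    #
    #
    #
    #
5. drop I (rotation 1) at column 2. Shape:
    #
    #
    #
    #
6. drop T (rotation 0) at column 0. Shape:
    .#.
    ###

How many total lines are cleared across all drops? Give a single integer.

Answer: 1

Derivation:
Drop 1: S rot0 at col 2 lands with bottom-row=0; cleared 0 line(s) (total 0); column heights now [0 0 1 2 2], max=2
Drop 2: I rot2 at col 1 lands with bottom-row=2; cleared 0 line(s) (total 0); column heights now [0 3 3 3 3], max=3
Drop 3: Z rot2 at col 1 lands with bottom-row=3; cleared 0 line(s) (total 0); column heights now [0 5 5 4 3], max=5
Drop 4: I rot1 at col 0 lands with bottom-row=0; cleared 1 line(s) (total 1); column heights now [3 4 4 3 2], max=4
Drop 5: I rot1 at col 2 lands with bottom-row=4; cleared 0 line(s) (total 1); column heights now [3 4 8 3 2], max=8
Drop 6: T rot0 at col 0 lands with bottom-row=8; cleared 0 line(s) (total 1); column heights now [9 10 9 3 2], max=10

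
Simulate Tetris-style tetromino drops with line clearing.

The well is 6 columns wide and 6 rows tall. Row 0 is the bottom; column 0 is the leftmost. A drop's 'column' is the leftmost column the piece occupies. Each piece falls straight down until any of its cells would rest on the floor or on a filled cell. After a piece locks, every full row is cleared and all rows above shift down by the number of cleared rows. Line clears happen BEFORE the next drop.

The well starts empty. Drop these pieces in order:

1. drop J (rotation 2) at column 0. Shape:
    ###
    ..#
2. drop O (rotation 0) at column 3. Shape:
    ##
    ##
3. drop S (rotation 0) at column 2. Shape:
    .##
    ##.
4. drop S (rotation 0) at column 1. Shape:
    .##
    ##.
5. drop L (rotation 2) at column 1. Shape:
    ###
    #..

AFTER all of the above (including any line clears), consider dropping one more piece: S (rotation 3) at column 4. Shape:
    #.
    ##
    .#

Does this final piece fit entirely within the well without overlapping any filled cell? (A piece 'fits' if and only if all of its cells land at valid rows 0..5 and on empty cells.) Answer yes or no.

Answer: yes

Derivation:
Drop 1: J rot2 at col 0 lands with bottom-row=0; cleared 0 line(s) (total 0); column heights now [2 2 2 0 0 0], max=2
Drop 2: O rot0 at col 3 lands with bottom-row=0; cleared 0 line(s) (total 0); column heights now [2 2 2 2 2 0], max=2
Drop 3: S rot0 at col 2 lands with bottom-row=2; cleared 0 line(s) (total 0); column heights now [2 2 3 4 4 0], max=4
Drop 4: S rot0 at col 1 lands with bottom-row=3; cleared 0 line(s) (total 0); column heights now [2 4 5 5 4 0], max=5
Drop 5: L rot2 at col 1 lands with bottom-row=4; cleared 0 line(s) (total 0); column heights now [2 6 6 6 4 0], max=6
Test piece S rot3 at col 4 (width 2): heights before test = [2 6 6 6 4 0]; fits = True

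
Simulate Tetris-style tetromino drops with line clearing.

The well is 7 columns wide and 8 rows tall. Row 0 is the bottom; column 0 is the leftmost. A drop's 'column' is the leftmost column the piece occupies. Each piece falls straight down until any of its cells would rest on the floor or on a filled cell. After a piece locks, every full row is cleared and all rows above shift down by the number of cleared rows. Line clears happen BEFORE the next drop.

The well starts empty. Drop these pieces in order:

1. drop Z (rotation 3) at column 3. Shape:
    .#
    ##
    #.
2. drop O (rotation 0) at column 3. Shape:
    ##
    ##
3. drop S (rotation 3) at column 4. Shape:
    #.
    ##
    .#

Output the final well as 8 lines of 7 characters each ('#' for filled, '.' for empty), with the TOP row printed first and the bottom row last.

Drop 1: Z rot3 at col 3 lands with bottom-row=0; cleared 0 line(s) (total 0); column heights now [0 0 0 2 3 0 0], max=3
Drop 2: O rot0 at col 3 lands with bottom-row=3; cleared 0 line(s) (total 0); column heights now [0 0 0 5 5 0 0], max=5
Drop 3: S rot3 at col 4 lands with bottom-row=4; cleared 0 line(s) (total 0); column heights now [0 0 0 5 7 6 0], max=7

Answer: .......
....#..
....##.
...###.
...##..
....#..
...##..
...#...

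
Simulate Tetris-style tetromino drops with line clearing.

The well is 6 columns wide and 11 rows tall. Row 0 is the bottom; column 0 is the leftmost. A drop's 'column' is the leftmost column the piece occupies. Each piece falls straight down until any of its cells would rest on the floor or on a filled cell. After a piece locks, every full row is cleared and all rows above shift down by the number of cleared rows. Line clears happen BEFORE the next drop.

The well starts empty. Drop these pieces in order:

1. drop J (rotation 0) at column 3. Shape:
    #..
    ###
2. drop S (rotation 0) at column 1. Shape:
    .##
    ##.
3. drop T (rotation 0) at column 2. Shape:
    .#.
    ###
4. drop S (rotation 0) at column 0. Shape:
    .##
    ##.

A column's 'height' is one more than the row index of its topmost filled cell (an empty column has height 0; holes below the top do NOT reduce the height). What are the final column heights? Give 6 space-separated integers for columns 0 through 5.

Answer: 4 5 5 5 4 1

Derivation:
Drop 1: J rot0 at col 3 lands with bottom-row=0; cleared 0 line(s) (total 0); column heights now [0 0 0 2 1 1], max=2
Drop 2: S rot0 at col 1 lands with bottom-row=1; cleared 0 line(s) (total 0); column heights now [0 2 3 3 1 1], max=3
Drop 3: T rot0 at col 2 lands with bottom-row=3; cleared 0 line(s) (total 0); column heights now [0 2 4 5 4 1], max=5
Drop 4: S rot0 at col 0 lands with bottom-row=3; cleared 0 line(s) (total 0); column heights now [4 5 5 5 4 1], max=5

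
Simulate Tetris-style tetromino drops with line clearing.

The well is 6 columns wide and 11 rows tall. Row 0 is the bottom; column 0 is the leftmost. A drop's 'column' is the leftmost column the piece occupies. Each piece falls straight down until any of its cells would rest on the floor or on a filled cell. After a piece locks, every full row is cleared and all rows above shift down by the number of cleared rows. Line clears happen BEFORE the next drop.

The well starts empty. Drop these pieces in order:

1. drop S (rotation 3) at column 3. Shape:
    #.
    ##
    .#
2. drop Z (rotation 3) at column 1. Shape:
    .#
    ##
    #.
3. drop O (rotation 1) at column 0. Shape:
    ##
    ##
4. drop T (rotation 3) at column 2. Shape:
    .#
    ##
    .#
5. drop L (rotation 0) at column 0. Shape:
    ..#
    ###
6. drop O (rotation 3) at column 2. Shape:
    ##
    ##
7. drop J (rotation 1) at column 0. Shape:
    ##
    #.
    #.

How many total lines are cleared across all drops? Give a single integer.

Drop 1: S rot3 at col 3 lands with bottom-row=0; cleared 0 line(s) (total 0); column heights now [0 0 0 3 2 0], max=3
Drop 2: Z rot3 at col 1 lands with bottom-row=0; cleared 0 line(s) (total 0); column heights now [0 2 3 3 2 0], max=3
Drop 3: O rot1 at col 0 lands with bottom-row=2; cleared 0 line(s) (total 0); column heights now [4 4 3 3 2 0], max=4
Drop 4: T rot3 at col 2 lands with bottom-row=3; cleared 0 line(s) (total 0); column heights now [4 4 5 6 2 0], max=6
Drop 5: L rot0 at col 0 lands with bottom-row=5; cleared 0 line(s) (total 0); column heights now [6 6 7 6 2 0], max=7
Drop 6: O rot3 at col 2 lands with bottom-row=7; cleared 0 line(s) (total 0); column heights now [6 6 9 9 2 0], max=9
Drop 7: J rot1 at col 0 lands with bottom-row=6; cleared 0 line(s) (total 0); column heights now [9 9 9 9 2 0], max=9

Answer: 0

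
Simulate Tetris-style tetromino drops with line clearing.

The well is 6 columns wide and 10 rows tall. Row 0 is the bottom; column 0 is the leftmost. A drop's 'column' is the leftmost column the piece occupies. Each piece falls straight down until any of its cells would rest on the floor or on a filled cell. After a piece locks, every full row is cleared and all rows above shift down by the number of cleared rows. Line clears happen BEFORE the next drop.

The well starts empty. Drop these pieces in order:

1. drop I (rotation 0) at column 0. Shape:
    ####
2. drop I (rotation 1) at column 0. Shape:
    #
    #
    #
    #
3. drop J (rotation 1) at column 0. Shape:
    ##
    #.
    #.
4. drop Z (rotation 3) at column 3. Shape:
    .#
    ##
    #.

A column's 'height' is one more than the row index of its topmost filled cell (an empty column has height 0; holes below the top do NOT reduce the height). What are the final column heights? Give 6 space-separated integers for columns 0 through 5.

Drop 1: I rot0 at col 0 lands with bottom-row=0; cleared 0 line(s) (total 0); column heights now [1 1 1 1 0 0], max=1
Drop 2: I rot1 at col 0 lands with bottom-row=1; cleared 0 line(s) (total 0); column heights now [5 1 1 1 0 0], max=5
Drop 3: J rot1 at col 0 lands with bottom-row=5; cleared 0 line(s) (total 0); column heights now [8 8 1 1 0 0], max=8
Drop 4: Z rot3 at col 3 lands with bottom-row=1; cleared 0 line(s) (total 0); column heights now [8 8 1 3 4 0], max=8

Answer: 8 8 1 3 4 0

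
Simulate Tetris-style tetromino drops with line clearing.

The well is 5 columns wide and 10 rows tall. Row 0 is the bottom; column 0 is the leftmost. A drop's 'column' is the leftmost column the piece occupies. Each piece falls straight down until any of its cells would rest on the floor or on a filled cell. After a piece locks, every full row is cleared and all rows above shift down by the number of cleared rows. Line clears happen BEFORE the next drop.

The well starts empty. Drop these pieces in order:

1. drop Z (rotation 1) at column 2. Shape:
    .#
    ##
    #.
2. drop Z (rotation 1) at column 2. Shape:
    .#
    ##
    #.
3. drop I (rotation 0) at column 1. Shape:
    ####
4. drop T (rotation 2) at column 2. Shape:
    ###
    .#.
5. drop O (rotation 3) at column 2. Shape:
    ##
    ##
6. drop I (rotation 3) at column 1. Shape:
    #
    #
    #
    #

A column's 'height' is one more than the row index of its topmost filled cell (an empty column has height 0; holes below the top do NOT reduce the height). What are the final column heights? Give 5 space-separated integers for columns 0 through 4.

Drop 1: Z rot1 at col 2 lands with bottom-row=0; cleared 0 line(s) (total 0); column heights now [0 0 2 3 0], max=3
Drop 2: Z rot1 at col 2 lands with bottom-row=2; cleared 0 line(s) (total 0); column heights now [0 0 4 5 0], max=5
Drop 3: I rot0 at col 1 lands with bottom-row=5; cleared 0 line(s) (total 0); column heights now [0 6 6 6 6], max=6
Drop 4: T rot2 at col 2 lands with bottom-row=6; cleared 0 line(s) (total 0); column heights now [0 6 8 8 8], max=8
Drop 5: O rot3 at col 2 lands with bottom-row=8; cleared 0 line(s) (total 0); column heights now [0 6 10 10 8], max=10
Drop 6: I rot3 at col 1 lands with bottom-row=6; cleared 0 line(s) (total 0); column heights now [0 10 10 10 8], max=10

Answer: 0 10 10 10 8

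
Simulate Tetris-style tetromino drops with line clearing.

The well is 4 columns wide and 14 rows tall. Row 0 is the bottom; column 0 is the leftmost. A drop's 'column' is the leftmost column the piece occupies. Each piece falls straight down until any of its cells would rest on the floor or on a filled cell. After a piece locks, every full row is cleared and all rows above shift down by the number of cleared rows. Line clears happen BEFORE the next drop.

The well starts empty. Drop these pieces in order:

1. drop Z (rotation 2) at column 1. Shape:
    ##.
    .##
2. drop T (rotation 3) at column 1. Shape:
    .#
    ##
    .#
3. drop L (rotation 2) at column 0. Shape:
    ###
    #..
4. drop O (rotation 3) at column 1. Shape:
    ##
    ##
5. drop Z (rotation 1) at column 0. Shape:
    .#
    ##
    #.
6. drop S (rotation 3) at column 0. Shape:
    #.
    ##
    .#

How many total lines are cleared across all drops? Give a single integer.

Drop 1: Z rot2 at col 1 lands with bottom-row=0; cleared 0 line(s) (total 0); column heights now [0 2 2 1], max=2
Drop 2: T rot3 at col 1 lands with bottom-row=2; cleared 0 line(s) (total 0); column heights now [0 4 5 1], max=5
Drop 3: L rot2 at col 0 lands with bottom-row=4; cleared 0 line(s) (total 0); column heights now [6 6 6 1], max=6
Drop 4: O rot3 at col 1 lands with bottom-row=6; cleared 0 line(s) (total 0); column heights now [6 8 8 1], max=8
Drop 5: Z rot1 at col 0 lands with bottom-row=7; cleared 0 line(s) (total 0); column heights now [9 10 8 1], max=10
Drop 6: S rot3 at col 0 lands with bottom-row=10; cleared 0 line(s) (total 0); column heights now [13 12 8 1], max=13

Answer: 0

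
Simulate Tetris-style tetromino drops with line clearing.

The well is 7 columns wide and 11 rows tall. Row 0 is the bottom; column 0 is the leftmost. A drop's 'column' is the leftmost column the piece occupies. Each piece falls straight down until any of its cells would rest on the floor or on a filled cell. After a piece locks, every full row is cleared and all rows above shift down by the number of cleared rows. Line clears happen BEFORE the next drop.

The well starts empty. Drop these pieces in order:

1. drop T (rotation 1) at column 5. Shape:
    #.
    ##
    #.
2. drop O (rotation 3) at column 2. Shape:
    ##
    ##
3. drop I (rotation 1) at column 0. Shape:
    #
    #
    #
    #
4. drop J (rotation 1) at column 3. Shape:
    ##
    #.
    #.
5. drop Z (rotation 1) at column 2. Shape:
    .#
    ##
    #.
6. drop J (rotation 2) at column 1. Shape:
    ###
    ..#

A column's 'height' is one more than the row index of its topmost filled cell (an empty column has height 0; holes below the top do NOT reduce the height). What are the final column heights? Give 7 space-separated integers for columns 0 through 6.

Answer: 4 9 9 9 5 3 2

Derivation:
Drop 1: T rot1 at col 5 lands with bottom-row=0; cleared 0 line(s) (total 0); column heights now [0 0 0 0 0 3 2], max=3
Drop 2: O rot3 at col 2 lands with bottom-row=0; cleared 0 line(s) (total 0); column heights now [0 0 2 2 0 3 2], max=3
Drop 3: I rot1 at col 0 lands with bottom-row=0; cleared 0 line(s) (total 0); column heights now [4 0 2 2 0 3 2], max=4
Drop 4: J rot1 at col 3 lands with bottom-row=2; cleared 0 line(s) (total 0); column heights now [4 0 2 5 5 3 2], max=5
Drop 5: Z rot1 at col 2 lands with bottom-row=4; cleared 0 line(s) (total 0); column heights now [4 0 6 7 5 3 2], max=7
Drop 6: J rot2 at col 1 lands with bottom-row=7; cleared 0 line(s) (total 0); column heights now [4 9 9 9 5 3 2], max=9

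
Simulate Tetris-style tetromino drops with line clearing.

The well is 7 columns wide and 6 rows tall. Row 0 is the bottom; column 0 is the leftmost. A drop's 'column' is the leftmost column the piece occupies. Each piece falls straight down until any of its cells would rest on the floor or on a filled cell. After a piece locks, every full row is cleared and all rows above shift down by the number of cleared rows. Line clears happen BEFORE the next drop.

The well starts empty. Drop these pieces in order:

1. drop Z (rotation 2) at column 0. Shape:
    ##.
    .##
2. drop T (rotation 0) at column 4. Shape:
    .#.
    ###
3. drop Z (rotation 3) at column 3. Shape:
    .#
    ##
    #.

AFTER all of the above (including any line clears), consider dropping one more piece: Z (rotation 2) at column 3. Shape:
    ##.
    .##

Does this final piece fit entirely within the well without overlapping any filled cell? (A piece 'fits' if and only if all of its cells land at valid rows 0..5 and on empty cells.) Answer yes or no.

Answer: yes

Derivation:
Drop 1: Z rot2 at col 0 lands with bottom-row=0; cleared 0 line(s) (total 0); column heights now [2 2 1 0 0 0 0], max=2
Drop 2: T rot0 at col 4 lands with bottom-row=0; cleared 0 line(s) (total 0); column heights now [2 2 1 0 1 2 1], max=2
Drop 3: Z rot3 at col 3 lands with bottom-row=0; cleared 0 line(s) (total 0); column heights now [2 2 1 2 3 2 1], max=3
Test piece Z rot2 at col 3 (width 3): heights before test = [2 2 1 2 3 2 1]; fits = True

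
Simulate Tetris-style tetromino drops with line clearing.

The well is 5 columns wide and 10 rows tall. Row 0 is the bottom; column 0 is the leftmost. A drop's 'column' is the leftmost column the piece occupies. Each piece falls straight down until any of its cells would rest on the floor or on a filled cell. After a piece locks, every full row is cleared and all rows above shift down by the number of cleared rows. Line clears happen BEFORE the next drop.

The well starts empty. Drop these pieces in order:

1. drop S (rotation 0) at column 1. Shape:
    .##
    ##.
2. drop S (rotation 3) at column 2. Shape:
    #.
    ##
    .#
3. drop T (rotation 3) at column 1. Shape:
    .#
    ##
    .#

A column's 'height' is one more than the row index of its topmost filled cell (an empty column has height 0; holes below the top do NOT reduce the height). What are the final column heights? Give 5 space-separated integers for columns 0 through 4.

Answer: 0 7 8 4 0

Derivation:
Drop 1: S rot0 at col 1 lands with bottom-row=0; cleared 0 line(s) (total 0); column heights now [0 1 2 2 0], max=2
Drop 2: S rot3 at col 2 lands with bottom-row=2; cleared 0 line(s) (total 0); column heights now [0 1 5 4 0], max=5
Drop 3: T rot3 at col 1 lands with bottom-row=5; cleared 0 line(s) (total 0); column heights now [0 7 8 4 0], max=8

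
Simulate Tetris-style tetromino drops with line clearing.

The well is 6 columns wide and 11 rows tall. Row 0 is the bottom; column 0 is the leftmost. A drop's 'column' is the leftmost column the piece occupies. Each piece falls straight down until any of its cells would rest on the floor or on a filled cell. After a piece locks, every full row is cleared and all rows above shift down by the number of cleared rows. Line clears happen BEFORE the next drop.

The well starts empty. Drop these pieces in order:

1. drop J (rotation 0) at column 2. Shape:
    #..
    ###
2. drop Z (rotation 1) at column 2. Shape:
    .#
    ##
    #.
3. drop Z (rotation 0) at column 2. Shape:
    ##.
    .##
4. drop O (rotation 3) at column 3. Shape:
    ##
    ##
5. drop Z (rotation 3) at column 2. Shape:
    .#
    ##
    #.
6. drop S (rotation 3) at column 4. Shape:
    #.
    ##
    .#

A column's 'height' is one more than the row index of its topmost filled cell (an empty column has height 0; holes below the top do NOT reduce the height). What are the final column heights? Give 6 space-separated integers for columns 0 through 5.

Answer: 0 0 10 11 11 10

Derivation:
Drop 1: J rot0 at col 2 lands with bottom-row=0; cleared 0 line(s) (total 0); column heights now [0 0 2 1 1 0], max=2
Drop 2: Z rot1 at col 2 lands with bottom-row=2; cleared 0 line(s) (total 0); column heights now [0 0 4 5 1 0], max=5
Drop 3: Z rot0 at col 2 lands with bottom-row=5; cleared 0 line(s) (total 0); column heights now [0 0 7 7 6 0], max=7
Drop 4: O rot3 at col 3 lands with bottom-row=7; cleared 0 line(s) (total 0); column heights now [0 0 7 9 9 0], max=9
Drop 5: Z rot3 at col 2 lands with bottom-row=8; cleared 0 line(s) (total 0); column heights now [0 0 10 11 9 0], max=11
Drop 6: S rot3 at col 4 lands with bottom-row=8; cleared 0 line(s) (total 0); column heights now [0 0 10 11 11 10], max=11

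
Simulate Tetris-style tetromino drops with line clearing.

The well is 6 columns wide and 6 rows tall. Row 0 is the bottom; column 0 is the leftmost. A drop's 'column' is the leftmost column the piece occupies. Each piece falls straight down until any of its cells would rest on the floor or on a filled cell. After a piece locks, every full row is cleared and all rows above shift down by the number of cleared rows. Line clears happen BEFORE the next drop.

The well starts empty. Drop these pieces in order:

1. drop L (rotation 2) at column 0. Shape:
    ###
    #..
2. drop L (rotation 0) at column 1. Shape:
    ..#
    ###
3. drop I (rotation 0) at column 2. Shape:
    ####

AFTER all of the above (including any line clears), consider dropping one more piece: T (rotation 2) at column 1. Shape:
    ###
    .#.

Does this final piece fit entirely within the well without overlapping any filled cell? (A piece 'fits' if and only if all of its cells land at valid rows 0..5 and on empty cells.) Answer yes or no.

Answer: no

Derivation:
Drop 1: L rot2 at col 0 lands with bottom-row=0; cleared 0 line(s) (total 0); column heights now [2 2 2 0 0 0], max=2
Drop 2: L rot0 at col 1 lands with bottom-row=2; cleared 0 line(s) (total 0); column heights now [2 3 3 4 0 0], max=4
Drop 3: I rot0 at col 2 lands with bottom-row=4; cleared 0 line(s) (total 0); column heights now [2 3 5 5 5 5], max=5
Test piece T rot2 at col 1 (width 3): heights before test = [2 3 5 5 5 5]; fits = False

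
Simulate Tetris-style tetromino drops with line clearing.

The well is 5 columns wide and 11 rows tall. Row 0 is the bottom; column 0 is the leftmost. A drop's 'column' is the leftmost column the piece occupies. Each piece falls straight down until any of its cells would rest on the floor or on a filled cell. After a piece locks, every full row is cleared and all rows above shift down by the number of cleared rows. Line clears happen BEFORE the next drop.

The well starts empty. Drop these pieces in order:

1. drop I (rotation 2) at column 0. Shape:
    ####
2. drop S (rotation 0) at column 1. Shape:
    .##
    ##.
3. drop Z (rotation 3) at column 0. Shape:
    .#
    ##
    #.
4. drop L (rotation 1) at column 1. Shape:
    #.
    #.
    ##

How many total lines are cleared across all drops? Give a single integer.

Drop 1: I rot2 at col 0 lands with bottom-row=0; cleared 0 line(s) (total 0); column heights now [1 1 1 1 0], max=1
Drop 2: S rot0 at col 1 lands with bottom-row=1; cleared 0 line(s) (total 0); column heights now [1 2 3 3 0], max=3
Drop 3: Z rot3 at col 0 lands with bottom-row=1; cleared 0 line(s) (total 0); column heights now [3 4 3 3 0], max=4
Drop 4: L rot1 at col 1 lands with bottom-row=4; cleared 0 line(s) (total 0); column heights now [3 7 5 3 0], max=7

Answer: 0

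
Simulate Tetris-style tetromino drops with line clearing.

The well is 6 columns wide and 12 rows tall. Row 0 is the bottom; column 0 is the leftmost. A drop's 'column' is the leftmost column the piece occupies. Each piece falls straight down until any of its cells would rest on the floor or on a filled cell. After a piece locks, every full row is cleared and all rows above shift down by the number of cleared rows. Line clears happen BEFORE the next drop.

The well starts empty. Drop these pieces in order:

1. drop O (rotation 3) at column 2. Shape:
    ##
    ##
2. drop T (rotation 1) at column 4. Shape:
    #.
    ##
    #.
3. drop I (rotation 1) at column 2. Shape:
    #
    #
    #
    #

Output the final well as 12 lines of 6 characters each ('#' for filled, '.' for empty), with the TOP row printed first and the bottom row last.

Answer: ......
......
......
......
......
......
..#...
..#...
..#...
..#.#.
..####
..###.

Derivation:
Drop 1: O rot3 at col 2 lands with bottom-row=0; cleared 0 line(s) (total 0); column heights now [0 0 2 2 0 0], max=2
Drop 2: T rot1 at col 4 lands with bottom-row=0; cleared 0 line(s) (total 0); column heights now [0 0 2 2 3 2], max=3
Drop 3: I rot1 at col 2 lands with bottom-row=2; cleared 0 line(s) (total 0); column heights now [0 0 6 2 3 2], max=6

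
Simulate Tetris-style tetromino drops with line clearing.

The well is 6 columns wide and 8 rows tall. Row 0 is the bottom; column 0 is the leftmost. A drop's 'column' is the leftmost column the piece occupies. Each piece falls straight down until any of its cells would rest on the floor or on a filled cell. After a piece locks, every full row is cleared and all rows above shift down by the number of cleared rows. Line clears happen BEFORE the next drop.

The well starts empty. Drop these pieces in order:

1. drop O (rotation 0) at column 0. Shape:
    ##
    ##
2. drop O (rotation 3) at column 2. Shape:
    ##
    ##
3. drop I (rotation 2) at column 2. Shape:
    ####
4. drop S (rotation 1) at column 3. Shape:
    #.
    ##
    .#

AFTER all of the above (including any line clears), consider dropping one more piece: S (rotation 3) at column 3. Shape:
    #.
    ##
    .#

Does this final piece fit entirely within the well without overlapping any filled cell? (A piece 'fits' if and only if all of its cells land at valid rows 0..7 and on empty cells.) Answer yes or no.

Answer: yes

Derivation:
Drop 1: O rot0 at col 0 lands with bottom-row=0; cleared 0 line(s) (total 0); column heights now [2 2 0 0 0 0], max=2
Drop 2: O rot3 at col 2 lands with bottom-row=0; cleared 0 line(s) (total 0); column heights now [2 2 2 2 0 0], max=2
Drop 3: I rot2 at col 2 lands with bottom-row=2; cleared 0 line(s) (total 0); column heights now [2 2 3 3 3 3], max=3
Drop 4: S rot1 at col 3 lands with bottom-row=3; cleared 0 line(s) (total 0); column heights now [2 2 3 6 5 3], max=6
Test piece S rot3 at col 3 (width 2): heights before test = [2 2 3 6 5 3]; fits = True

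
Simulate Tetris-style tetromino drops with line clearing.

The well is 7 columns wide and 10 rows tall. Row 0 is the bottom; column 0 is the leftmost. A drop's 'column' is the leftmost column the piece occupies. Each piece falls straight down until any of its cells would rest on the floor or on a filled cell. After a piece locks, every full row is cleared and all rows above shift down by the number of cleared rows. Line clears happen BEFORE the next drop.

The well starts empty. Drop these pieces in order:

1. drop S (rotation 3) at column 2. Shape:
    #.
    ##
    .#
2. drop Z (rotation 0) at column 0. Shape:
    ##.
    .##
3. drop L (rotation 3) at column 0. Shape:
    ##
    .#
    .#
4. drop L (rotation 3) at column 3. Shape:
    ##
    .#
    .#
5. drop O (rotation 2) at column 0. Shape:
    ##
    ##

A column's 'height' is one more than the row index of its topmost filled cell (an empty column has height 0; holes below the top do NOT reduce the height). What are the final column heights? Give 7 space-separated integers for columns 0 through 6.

Drop 1: S rot3 at col 2 lands with bottom-row=0; cleared 0 line(s) (total 0); column heights now [0 0 3 2 0 0 0], max=3
Drop 2: Z rot0 at col 0 lands with bottom-row=3; cleared 0 line(s) (total 0); column heights now [5 5 4 2 0 0 0], max=5
Drop 3: L rot3 at col 0 lands with bottom-row=5; cleared 0 line(s) (total 0); column heights now [8 8 4 2 0 0 0], max=8
Drop 4: L rot3 at col 3 lands with bottom-row=0; cleared 0 line(s) (total 0); column heights now [8 8 4 3 3 0 0], max=8
Drop 5: O rot2 at col 0 lands with bottom-row=8; cleared 0 line(s) (total 0); column heights now [10 10 4 3 3 0 0], max=10

Answer: 10 10 4 3 3 0 0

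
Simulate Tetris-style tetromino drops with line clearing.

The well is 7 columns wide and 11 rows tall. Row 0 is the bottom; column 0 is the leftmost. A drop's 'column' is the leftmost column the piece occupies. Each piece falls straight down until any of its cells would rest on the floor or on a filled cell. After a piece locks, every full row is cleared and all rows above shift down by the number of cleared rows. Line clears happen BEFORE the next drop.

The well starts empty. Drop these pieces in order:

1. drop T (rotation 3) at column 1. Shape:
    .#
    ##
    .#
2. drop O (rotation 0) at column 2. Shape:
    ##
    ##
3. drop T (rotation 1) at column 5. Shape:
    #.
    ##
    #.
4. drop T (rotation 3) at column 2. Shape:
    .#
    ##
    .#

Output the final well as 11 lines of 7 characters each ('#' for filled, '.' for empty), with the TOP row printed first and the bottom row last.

Answer: .......
.......
.......
...#...
..##...
...#...
..##...
..##...
..#..#.
.##..##
..#..#.

Derivation:
Drop 1: T rot3 at col 1 lands with bottom-row=0; cleared 0 line(s) (total 0); column heights now [0 2 3 0 0 0 0], max=3
Drop 2: O rot0 at col 2 lands with bottom-row=3; cleared 0 line(s) (total 0); column heights now [0 2 5 5 0 0 0], max=5
Drop 3: T rot1 at col 5 lands with bottom-row=0; cleared 0 line(s) (total 0); column heights now [0 2 5 5 0 3 2], max=5
Drop 4: T rot3 at col 2 lands with bottom-row=5; cleared 0 line(s) (total 0); column heights now [0 2 7 8 0 3 2], max=8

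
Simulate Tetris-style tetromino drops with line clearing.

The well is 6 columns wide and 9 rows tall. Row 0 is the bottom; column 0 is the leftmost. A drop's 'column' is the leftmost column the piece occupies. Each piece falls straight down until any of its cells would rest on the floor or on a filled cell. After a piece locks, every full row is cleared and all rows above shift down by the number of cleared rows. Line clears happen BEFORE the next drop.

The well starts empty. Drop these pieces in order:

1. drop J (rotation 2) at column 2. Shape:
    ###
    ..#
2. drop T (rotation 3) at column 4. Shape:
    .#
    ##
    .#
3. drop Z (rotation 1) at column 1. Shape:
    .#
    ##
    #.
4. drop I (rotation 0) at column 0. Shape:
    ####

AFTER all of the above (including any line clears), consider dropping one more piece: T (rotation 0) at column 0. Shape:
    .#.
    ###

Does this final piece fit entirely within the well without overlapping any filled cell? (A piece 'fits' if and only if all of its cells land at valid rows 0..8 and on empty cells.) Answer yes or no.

Drop 1: J rot2 at col 2 lands with bottom-row=0; cleared 0 line(s) (total 0); column heights now [0 0 2 2 2 0], max=2
Drop 2: T rot3 at col 4 lands with bottom-row=1; cleared 0 line(s) (total 0); column heights now [0 0 2 2 3 4], max=4
Drop 3: Z rot1 at col 1 lands with bottom-row=1; cleared 0 line(s) (total 0); column heights now [0 3 4 2 3 4], max=4
Drop 4: I rot0 at col 0 lands with bottom-row=4; cleared 0 line(s) (total 0); column heights now [5 5 5 5 3 4], max=5
Test piece T rot0 at col 0 (width 3): heights before test = [5 5 5 5 3 4]; fits = True

Answer: yes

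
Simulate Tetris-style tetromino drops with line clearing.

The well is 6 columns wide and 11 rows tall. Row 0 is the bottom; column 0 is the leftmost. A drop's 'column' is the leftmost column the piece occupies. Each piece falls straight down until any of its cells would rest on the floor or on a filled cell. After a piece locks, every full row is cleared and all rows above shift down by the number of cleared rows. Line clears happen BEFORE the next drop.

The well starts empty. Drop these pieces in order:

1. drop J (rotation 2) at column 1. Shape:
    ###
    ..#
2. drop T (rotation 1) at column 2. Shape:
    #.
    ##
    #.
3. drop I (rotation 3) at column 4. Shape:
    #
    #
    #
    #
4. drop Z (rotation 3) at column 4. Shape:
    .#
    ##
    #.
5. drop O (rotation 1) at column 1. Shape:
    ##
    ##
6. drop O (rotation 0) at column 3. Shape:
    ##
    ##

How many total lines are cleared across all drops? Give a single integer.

Answer: 0

Derivation:
Drop 1: J rot2 at col 1 lands with bottom-row=0; cleared 0 line(s) (total 0); column heights now [0 2 2 2 0 0], max=2
Drop 2: T rot1 at col 2 lands with bottom-row=2; cleared 0 line(s) (total 0); column heights now [0 2 5 4 0 0], max=5
Drop 3: I rot3 at col 4 lands with bottom-row=0; cleared 0 line(s) (total 0); column heights now [0 2 5 4 4 0], max=5
Drop 4: Z rot3 at col 4 lands with bottom-row=4; cleared 0 line(s) (total 0); column heights now [0 2 5 4 6 7], max=7
Drop 5: O rot1 at col 1 lands with bottom-row=5; cleared 0 line(s) (total 0); column heights now [0 7 7 4 6 7], max=7
Drop 6: O rot0 at col 3 lands with bottom-row=6; cleared 0 line(s) (total 0); column heights now [0 7 7 8 8 7], max=8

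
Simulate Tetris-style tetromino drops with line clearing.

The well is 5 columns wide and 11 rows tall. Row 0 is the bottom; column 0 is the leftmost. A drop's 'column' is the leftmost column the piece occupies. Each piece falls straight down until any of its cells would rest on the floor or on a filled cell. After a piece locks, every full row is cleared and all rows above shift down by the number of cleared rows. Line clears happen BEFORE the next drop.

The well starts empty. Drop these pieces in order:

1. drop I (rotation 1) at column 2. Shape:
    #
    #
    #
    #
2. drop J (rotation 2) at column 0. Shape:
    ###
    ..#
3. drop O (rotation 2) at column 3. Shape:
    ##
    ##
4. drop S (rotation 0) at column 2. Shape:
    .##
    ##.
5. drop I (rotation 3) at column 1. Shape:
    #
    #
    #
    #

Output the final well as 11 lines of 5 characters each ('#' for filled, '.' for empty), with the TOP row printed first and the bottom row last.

Answer: .....
.#...
.#...
.#.##
.###.
###..
..#..
..#..
..#..
..###
..###

Derivation:
Drop 1: I rot1 at col 2 lands with bottom-row=0; cleared 0 line(s) (total 0); column heights now [0 0 4 0 0], max=4
Drop 2: J rot2 at col 0 lands with bottom-row=4; cleared 0 line(s) (total 0); column heights now [6 6 6 0 0], max=6
Drop 3: O rot2 at col 3 lands with bottom-row=0; cleared 0 line(s) (total 0); column heights now [6 6 6 2 2], max=6
Drop 4: S rot0 at col 2 lands with bottom-row=6; cleared 0 line(s) (total 0); column heights now [6 6 7 8 8], max=8
Drop 5: I rot3 at col 1 lands with bottom-row=6; cleared 0 line(s) (total 0); column heights now [6 10 7 8 8], max=10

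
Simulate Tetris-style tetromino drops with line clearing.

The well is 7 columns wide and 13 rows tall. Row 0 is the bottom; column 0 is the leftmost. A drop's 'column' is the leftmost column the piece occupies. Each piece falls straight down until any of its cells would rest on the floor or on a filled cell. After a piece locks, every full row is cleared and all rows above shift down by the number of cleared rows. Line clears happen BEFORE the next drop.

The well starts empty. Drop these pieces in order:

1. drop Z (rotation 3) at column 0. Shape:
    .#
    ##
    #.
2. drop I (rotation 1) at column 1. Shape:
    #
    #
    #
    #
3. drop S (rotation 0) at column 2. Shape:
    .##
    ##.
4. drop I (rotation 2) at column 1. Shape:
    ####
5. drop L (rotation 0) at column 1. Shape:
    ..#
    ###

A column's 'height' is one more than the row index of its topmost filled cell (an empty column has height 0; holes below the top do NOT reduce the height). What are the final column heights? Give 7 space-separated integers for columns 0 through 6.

Answer: 2 9 9 10 8 0 0

Derivation:
Drop 1: Z rot3 at col 0 lands with bottom-row=0; cleared 0 line(s) (total 0); column heights now [2 3 0 0 0 0 0], max=3
Drop 2: I rot1 at col 1 lands with bottom-row=3; cleared 0 line(s) (total 0); column heights now [2 7 0 0 0 0 0], max=7
Drop 3: S rot0 at col 2 lands with bottom-row=0; cleared 0 line(s) (total 0); column heights now [2 7 1 2 2 0 0], max=7
Drop 4: I rot2 at col 1 lands with bottom-row=7; cleared 0 line(s) (total 0); column heights now [2 8 8 8 8 0 0], max=8
Drop 5: L rot0 at col 1 lands with bottom-row=8; cleared 0 line(s) (total 0); column heights now [2 9 9 10 8 0 0], max=10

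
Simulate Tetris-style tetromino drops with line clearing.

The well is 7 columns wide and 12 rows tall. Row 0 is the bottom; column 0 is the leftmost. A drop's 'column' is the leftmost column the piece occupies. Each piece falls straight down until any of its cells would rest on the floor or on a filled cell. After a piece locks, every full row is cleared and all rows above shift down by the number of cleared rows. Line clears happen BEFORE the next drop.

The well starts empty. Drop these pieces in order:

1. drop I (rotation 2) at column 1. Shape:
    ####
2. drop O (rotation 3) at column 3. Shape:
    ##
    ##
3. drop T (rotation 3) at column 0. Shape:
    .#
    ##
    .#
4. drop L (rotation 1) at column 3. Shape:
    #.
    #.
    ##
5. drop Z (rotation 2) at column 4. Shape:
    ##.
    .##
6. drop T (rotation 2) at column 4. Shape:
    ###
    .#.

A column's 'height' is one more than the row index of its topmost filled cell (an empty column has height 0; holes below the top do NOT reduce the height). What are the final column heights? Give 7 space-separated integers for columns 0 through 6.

Drop 1: I rot2 at col 1 lands with bottom-row=0; cleared 0 line(s) (total 0); column heights now [0 1 1 1 1 0 0], max=1
Drop 2: O rot3 at col 3 lands with bottom-row=1; cleared 0 line(s) (total 0); column heights now [0 1 1 3 3 0 0], max=3
Drop 3: T rot3 at col 0 lands with bottom-row=1; cleared 0 line(s) (total 0); column heights now [3 4 1 3 3 0 0], max=4
Drop 4: L rot1 at col 3 lands with bottom-row=3; cleared 0 line(s) (total 0); column heights now [3 4 1 6 4 0 0], max=6
Drop 5: Z rot2 at col 4 lands with bottom-row=3; cleared 0 line(s) (total 0); column heights now [3 4 1 6 5 5 4], max=6
Drop 6: T rot2 at col 4 lands with bottom-row=5; cleared 0 line(s) (total 0); column heights now [3 4 1 6 7 7 7], max=7

Answer: 3 4 1 6 7 7 7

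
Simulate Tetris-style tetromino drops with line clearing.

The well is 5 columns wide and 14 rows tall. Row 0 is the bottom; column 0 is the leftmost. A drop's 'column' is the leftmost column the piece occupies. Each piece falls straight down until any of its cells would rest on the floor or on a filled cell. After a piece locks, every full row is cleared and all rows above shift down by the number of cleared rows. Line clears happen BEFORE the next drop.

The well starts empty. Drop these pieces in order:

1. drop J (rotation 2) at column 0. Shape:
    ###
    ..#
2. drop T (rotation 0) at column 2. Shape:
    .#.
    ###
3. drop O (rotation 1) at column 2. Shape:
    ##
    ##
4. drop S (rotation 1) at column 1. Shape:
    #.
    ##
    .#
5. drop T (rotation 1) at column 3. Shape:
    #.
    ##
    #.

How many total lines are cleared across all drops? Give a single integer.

Drop 1: J rot2 at col 0 lands with bottom-row=0; cleared 0 line(s) (total 0); column heights now [2 2 2 0 0], max=2
Drop 2: T rot0 at col 2 lands with bottom-row=2; cleared 0 line(s) (total 0); column heights now [2 2 3 4 3], max=4
Drop 3: O rot1 at col 2 lands with bottom-row=4; cleared 0 line(s) (total 0); column heights now [2 2 6 6 3], max=6
Drop 4: S rot1 at col 1 lands with bottom-row=6; cleared 0 line(s) (total 0); column heights now [2 9 8 6 3], max=9
Drop 5: T rot1 at col 3 lands with bottom-row=6; cleared 0 line(s) (total 0); column heights now [2 9 8 9 8], max=9

Answer: 0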